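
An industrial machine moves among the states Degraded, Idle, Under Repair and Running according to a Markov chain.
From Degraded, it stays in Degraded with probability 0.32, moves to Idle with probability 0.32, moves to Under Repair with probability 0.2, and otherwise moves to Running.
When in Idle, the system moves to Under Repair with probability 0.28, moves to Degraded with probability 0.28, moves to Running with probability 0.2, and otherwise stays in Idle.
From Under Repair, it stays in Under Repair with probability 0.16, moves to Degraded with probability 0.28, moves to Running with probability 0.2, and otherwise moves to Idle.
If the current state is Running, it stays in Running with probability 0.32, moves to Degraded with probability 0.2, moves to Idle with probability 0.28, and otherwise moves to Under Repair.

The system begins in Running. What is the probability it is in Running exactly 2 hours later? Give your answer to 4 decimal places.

0.2304

Propagate the distribution vector 2 hours from Running.
After 0 hours: (0.0000, 0.0000, 0.0000, 1.0000)
After 1 hour: (0.2000, 0.2800, 0.2000, 0.3200)
After 2 hours: (0.2624, 0.2928, 0.2144, 0.2304)
P(in Running after 2 hours) = 0.2304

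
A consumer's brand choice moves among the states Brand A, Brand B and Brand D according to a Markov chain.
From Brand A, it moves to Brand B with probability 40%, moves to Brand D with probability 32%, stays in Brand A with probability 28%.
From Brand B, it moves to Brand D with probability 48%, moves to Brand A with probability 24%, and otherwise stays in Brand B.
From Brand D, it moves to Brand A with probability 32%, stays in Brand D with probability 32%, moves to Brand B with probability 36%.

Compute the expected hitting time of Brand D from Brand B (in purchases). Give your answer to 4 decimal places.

Let t(s) be the expected number of purchases to first reach Brand D from state s, with t(Brand D) = 0. Conditioning on the first purchase:
t(Brand A) = 1 + 0.28·t(Brand A) + 0.4·t(Brand B)
t(Brand B) = 1 + 0.24·t(Brand A) + 0.28·t(Brand B)
Solving: t(Brand A) = 2.6515, t(Brand B) = 2.2727.
Expected purchases from Brand B to Brand D: 2.2727.

2.2727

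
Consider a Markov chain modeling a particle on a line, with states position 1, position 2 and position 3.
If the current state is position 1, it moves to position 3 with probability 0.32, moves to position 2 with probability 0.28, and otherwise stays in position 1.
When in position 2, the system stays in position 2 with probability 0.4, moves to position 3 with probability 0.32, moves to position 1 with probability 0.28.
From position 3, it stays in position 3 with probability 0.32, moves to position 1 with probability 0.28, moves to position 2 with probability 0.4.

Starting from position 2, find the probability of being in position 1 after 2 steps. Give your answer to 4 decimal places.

0.3136

Sum over the intermediate state after 1 step:
P = P(position 2→position 1)·P(position 1→position 1) + P(position 2→position 2)·P(position 2→position 1) + P(position 2→position 3)·P(position 3→position 1)
  = 0.28×0.4 + 0.4×0.28 + 0.32×0.28
  = 0.1120 + 0.1120 + 0.0896 = 0.3136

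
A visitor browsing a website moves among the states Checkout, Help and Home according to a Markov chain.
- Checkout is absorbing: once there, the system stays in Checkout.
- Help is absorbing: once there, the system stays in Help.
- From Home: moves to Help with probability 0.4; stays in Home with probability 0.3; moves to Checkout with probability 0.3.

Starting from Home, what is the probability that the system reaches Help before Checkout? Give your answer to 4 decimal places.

0.5714

Let h(s) be the probability of absorption at Help starting from transient state s. Then h(Help) = 1 and h(Checkout) = 0. By first-step analysis:
h(Home) = 0.3·0 + 0.4·1 + 0.3·h(Home)
Solving: h(Home) = 0.5714.
Starting from Home, the probability is 0.5714.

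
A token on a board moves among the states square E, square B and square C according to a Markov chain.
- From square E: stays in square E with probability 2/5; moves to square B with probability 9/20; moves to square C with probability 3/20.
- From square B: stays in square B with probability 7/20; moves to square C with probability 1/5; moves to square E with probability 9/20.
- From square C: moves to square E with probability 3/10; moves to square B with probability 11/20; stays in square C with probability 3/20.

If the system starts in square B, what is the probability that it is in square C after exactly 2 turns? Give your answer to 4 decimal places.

Sum over the intermediate state after 1 turn:
P = P(square B→square E)·P(square E→square C) + P(square B→square B)·P(square B→square C) + P(square B→square C)·P(square C→square C)
  = 0.45×0.15 + 0.35×0.2 + 0.2×0.15
  = 0.0675 + 0.0700 + 0.0300 = 0.1675

0.1675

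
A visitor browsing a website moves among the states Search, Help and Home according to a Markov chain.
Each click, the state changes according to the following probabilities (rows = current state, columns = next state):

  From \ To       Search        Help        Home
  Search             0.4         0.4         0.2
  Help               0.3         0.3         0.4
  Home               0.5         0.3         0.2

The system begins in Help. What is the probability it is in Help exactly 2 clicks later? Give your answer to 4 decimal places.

0.3300

Sum over the intermediate state after 1 click:
P = P(Help→Search)·P(Search→Help) + P(Help→Help)·P(Help→Help) + P(Help→Home)·P(Home→Help)
  = 0.3×0.4 + 0.3×0.3 + 0.4×0.3
  = 0.1200 + 0.0900 + 0.1200 = 0.3300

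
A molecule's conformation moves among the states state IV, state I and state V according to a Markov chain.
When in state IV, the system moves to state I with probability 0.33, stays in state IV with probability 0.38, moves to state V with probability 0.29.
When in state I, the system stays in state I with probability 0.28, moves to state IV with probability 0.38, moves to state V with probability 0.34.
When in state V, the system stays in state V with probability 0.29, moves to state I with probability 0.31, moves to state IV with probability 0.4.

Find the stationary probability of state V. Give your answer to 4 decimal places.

0.3054

Let the stationary distribution be π with π = πP and π_1 + π_2 + π_3 = 1.
π_1 = 0.38·π_1 + 0.38·π_2 + 0.4·π_3
π_2 = 0.33·π_1 + 0.28·π_2 + 0.31·π_3
Solving with the normalization constraint gives π = (0.3861, 0.3085, 0.3054).
So the stationary probability of state V is 0.3054.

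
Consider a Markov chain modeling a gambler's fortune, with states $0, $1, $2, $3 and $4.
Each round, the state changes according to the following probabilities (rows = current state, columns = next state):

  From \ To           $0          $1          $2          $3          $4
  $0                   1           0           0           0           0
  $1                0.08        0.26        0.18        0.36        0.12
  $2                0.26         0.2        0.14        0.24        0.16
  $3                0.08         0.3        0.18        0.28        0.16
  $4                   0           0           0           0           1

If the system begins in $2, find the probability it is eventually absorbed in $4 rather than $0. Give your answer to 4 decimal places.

Let h(s) be the probability of absorption at $4 starting from transient state s. Then h($4) = 1 and h($0) = 0. By first-step analysis:
h($1) = 0.08·0 + 0.26·h($1) + 0.18·h($2) + 0.36·h($3) + 0.12·1
h($2) = 0.26·0 + 0.2·h($1) + 0.14·h($2) + 0.24·h($3) + 0.16·1
h($3) = 0.08·0 + 0.3·h($1) + 0.18·h($2) + 0.28·h($3) + 0.16·1
Solving: h($1) = 0.5565, h($2) = 0.4754, h($3) = 0.5729.
Starting from $2, the probability is 0.4754.

0.4754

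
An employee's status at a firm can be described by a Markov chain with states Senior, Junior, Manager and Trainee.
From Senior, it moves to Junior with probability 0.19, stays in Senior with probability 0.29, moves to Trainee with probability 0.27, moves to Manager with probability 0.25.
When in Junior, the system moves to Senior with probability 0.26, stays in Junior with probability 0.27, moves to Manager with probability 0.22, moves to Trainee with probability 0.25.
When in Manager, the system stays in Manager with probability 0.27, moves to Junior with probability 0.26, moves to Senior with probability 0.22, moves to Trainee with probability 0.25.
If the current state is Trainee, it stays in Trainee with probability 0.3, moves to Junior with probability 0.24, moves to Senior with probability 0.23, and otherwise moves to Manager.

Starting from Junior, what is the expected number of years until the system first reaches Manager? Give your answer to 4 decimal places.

4.3388

Let t(s) be the expected number of years to first reach Manager from state s, with t(Manager) = 0. Conditioning on the first year:
t(Senior) = 1 + 0.29·t(Senior) + 0.19·t(Junior) + 0.27·t(Trainee)
t(Junior) = 1 + 0.26·t(Senior) + 0.27·t(Junior) + 0.25·t(Trainee)
t(Trainee) = 1 + 0.23·t(Senior) + 0.24·t(Junior) + 0.3·t(Trainee)
Solving: t(Senior) = 4.2038, t(Junior) = 4.3388, t(Trainee) = 4.2974.
Expected years from Junior to Manager: 4.3388.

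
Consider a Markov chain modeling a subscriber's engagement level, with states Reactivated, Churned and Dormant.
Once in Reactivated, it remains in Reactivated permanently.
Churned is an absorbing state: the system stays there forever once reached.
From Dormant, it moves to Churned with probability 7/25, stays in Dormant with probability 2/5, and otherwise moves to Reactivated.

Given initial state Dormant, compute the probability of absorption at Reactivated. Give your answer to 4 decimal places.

Let h(s) be the probability of absorption at Reactivated starting from transient state s. Then h(Reactivated) = 1 and h(Churned) = 0. By first-step analysis:
h(Dormant) = 0.32·1 + 0.28·0 + 0.4·h(Dormant)
Solving: h(Dormant) = 0.5333.
Starting from Dormant, the probability is 0.5333.

0.5333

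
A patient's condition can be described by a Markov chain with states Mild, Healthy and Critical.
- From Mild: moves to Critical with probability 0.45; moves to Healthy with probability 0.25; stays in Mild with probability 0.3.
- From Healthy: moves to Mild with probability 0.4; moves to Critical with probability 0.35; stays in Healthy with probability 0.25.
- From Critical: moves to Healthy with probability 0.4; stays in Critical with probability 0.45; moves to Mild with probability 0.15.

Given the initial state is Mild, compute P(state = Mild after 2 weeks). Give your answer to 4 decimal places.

0.2575

Sum over the intermediate state after 1 week:
P = P(Mild→Mild)·P(Mild→Mild) + P(Mild→Healthy)·P(Healthy→Mild) + P(Mild→Critical)·P(Critical→Mild)
  = 0.3×0.3 + 0.25×0.4 + 0.45×0.15
  = 0.0900 + 0.1000 + 0.0675 = 0.2575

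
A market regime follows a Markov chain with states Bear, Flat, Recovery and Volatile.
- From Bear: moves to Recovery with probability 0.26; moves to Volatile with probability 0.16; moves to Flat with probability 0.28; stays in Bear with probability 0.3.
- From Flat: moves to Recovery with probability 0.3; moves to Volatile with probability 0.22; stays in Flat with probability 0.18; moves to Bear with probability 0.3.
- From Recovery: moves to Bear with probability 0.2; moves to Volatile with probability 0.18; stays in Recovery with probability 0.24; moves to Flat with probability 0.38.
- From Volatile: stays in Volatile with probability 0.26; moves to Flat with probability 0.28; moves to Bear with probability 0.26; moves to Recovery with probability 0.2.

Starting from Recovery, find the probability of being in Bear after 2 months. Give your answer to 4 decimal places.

Propagate the distribution vector 2 months from Recovery.
After 0 months: (0.0000, 0.0000, 1.0000, 0.0000)
After 1 month: (0.2000, 0.3800, 0.2400, 0.1800)
After 2 months: (0.2688, 0.2660, 0.2596, 0.2056)
P(in Bear after 2 months) = 0.2688

0.2688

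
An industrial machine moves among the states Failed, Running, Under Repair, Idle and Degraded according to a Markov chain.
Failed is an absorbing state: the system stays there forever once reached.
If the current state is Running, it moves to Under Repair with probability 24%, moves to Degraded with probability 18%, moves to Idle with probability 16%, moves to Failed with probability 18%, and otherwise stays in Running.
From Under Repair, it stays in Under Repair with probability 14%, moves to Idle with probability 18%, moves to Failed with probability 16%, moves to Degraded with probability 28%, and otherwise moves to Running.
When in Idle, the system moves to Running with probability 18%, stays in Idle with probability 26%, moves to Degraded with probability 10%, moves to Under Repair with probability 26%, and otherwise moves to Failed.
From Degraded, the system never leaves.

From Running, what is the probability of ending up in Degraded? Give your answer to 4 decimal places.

0.5113

Let h(s) be the probability of absorption at Degraded starting from transient state s. Then h(Degraded) = 1 and h(Failed) = 0. By first-step analysis:
h(Running) = 0.18·0 + 0.24·h(Running) + 0.24·h(Under Repair) + 0.16·h(Idle) + 0.18·1
h(Under Repair) = 0.16·0 + 0.24·h(Running) + 0.14·h(Under Repair) + 0.18·h(Idle) + 0.28·1
h(Idle) = 0.2·0 + 0.18·h(Running) + 0.26·h(Under Repair) + 0.26·h(Idle) + 0.1·1
Solving: h(Running) = 0.5113, h(Under Repair) = 0.5641, h(Idle) = 0.4577.
Starting from Running, the probability is 0.5113.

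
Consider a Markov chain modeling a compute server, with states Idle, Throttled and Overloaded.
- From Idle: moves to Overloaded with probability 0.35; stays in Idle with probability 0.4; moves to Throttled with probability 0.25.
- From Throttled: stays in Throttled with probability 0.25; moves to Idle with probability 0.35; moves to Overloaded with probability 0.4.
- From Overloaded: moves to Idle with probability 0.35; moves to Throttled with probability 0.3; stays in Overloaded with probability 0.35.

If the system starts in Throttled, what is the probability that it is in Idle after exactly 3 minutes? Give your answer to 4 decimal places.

0.3684

Propagate the distribution vector 3 minutes from Throttled.
After 0 minutes: (0.0000, 1.0000, 0.0000)
After 1 minute: (0.3500, 0.2500, 0.4000)
After 2 minutes: (0.3675, 0.2700, 0.3625)
After 3 minutes: (0.3684, 0.2681, 0.3635)
P(in Idle after 3 minutes) = 0.3684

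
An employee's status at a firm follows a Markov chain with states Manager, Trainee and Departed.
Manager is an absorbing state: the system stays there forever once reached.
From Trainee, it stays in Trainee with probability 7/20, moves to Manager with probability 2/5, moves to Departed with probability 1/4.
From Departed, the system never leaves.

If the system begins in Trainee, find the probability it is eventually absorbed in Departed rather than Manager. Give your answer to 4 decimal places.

Let h(s) be the probability of absorption at Departed starting from transient state s. Then h(Departed) = 1 and h(Manager) = 0. By first-step analysis:
h(Trainee) = 0.4·0 + 0.35·h(Trainee) + 0.25·1
Solving: h(Trainee) = 0.3846.
Starting from Trainee, the probability is 0.3846.

0.3846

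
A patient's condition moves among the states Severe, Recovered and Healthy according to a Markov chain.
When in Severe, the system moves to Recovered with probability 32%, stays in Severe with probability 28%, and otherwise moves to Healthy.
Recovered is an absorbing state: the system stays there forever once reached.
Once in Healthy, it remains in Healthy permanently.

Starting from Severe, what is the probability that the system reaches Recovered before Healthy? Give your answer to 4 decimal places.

Let h(s) be the probability of absorption at Recovered starting from transient state s. Then h(Recovered) = 1 and h(Healthy) = 0. By first-step analysis:
h(Severe) = 0.28·h(Severe) + 0.32·1 + 0.4·0
Solving: h(Severe) = 0.4444.
Starting from Severe, the probability is 0.4444.

0.4444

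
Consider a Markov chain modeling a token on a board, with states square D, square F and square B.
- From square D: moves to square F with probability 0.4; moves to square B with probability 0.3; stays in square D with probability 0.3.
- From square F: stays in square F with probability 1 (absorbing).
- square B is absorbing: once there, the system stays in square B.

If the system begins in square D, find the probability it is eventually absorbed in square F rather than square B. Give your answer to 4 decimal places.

Let h(s) be the probability of absorption at square F starting from transient state s. Then h(square F) = 1 and h(square B) = 0. By first-step analysis:
h(square D) = 0.3·h(square D) + 0.4·1 + 0.3·0
Solving: h(square D) = 0.5714.
Starting from square D, the probability is 0.5714.

0.5714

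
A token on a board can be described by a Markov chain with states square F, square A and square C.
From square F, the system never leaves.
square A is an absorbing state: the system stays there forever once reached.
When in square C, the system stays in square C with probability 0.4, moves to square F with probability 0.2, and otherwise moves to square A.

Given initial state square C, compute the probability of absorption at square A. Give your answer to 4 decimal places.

0.6667

Let h(s) be the probability of absorption at square A starting from transient state s. Then h(square A) = 1 and h(square F) = 0. By first-step analysis:
h(square C) = 0.2·0 + 0.4·1 + 0.4·h(square C)
Solving: h(square C) = 0.6667.
Starting from square C, the probability is 0.6667.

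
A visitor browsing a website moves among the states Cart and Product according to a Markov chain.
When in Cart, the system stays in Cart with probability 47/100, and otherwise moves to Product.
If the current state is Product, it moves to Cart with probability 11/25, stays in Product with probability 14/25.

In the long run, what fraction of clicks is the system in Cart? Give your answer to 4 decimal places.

Let the stationary distribution be π with π = πP and π_1 + π_2 = 1.
π_1 = 0.47·π_1 + 0.44·π_2
Solving with the normalization constraint gives π = (0.4536, 0.5464).
So the stationary probability of Cart is 0.4536.

0.4536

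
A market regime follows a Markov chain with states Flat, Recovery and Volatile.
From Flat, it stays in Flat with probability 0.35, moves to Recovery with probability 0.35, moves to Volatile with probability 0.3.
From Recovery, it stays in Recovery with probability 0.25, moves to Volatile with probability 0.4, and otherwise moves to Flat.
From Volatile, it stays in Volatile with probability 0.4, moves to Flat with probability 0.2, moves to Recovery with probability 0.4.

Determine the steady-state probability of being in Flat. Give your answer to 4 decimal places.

Let the stationary distribution be π with π = πP and π_1 + π_2 + π_3 = 1.
π_1 = 0.35·π_1 + 0.35·π_2 + 0.2·π_3
π_2 = 0.35·π_1 + 0.25·π_2 + 0.4·π_3
Solving with the normalization constraint gives π = (0.2944, 0.3350, 0.3706).
So the stationary probability of Flat is 0.2944.

0.2944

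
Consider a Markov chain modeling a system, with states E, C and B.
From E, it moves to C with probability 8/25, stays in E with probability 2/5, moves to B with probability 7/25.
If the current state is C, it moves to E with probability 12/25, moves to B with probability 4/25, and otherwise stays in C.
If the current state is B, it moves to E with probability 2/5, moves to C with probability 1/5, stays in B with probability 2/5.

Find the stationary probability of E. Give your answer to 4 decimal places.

0.4239

Let the stationary distribution be π with π = πP and π_1 + π_2 + π_3 = 1.
π_1 = 0.4·π_1 + 0.48·π_2 + 0.4·π_3
π_2 = 0.32·π_1 + 0.36·π_2 + 0.2·π_3
Solving with the normalization constraint gives π = (0.4239, 0.2987, 0.2775).
So the stationary probability of E is 0.4239.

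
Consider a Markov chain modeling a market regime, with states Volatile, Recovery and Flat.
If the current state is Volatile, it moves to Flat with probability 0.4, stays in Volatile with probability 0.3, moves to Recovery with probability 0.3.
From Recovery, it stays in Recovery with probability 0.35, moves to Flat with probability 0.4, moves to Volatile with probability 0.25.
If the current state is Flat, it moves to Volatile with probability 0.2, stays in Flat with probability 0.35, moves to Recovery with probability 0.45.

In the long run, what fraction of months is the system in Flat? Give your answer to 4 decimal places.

0.3810

Let the stationary distribution be π with π = πP and π_1 + π_2 + π_3 = 1.
π_1 = 0.3·π_1 + 0.25·π_2 + 0.2·π_3
π_2 = 0.3·π_1 + 0.35·π_2 + 0.45·π_3
Solving with the normalization constraint gives π = (0.2431, 0.3759, 0.3810).
So the stationary probability of Flat is 0.3810.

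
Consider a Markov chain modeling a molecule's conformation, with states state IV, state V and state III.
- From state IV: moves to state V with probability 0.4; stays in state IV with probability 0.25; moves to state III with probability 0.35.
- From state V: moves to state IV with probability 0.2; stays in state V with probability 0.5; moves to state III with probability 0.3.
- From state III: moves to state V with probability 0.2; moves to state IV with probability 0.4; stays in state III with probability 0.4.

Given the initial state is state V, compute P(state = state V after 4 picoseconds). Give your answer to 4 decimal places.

Propagate the distribution vector 4 picoseconds from state V.
After 0 picoseconds: (0.0000, 1.0000, 0.0000)
After 1 picosecond: (0.2000, 0.5000, 0.3000)
After 2 picoseconds: (0.2700, 0.3900, 0.3400)
After 3 picoseconds: (0.2815, 0.3710, 0.3475)
After 4 picoseconds: (0.2836, 0.3676, 0.3488)
P(in state V after 4 picoseconds) = 0.3676

0.3676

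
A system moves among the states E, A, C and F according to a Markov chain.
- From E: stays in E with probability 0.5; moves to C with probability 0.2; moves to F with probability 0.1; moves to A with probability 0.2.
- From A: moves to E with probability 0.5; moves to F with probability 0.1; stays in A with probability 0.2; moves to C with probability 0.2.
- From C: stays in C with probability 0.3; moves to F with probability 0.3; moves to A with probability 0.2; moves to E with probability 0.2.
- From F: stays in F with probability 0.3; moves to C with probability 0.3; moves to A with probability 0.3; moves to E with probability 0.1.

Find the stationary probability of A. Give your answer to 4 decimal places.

0.2186

Let the stationary distribution be π with π = πP and π_1 + π_2 + π_3 + π_4 = 1.
π_1 = 0.5·π_1 + 0.5·π_2 + 0.2·π_3 + 0.1·π_4
π_2 = 0.2·π_1 + 0.2·π_2 + 0.2·π_3 + 0.3·π_4
π_3 = 0.2·π_1 + 0.2·π_2 + 0.3·π_3 + 0.3·π_4
Solving with the normalization constraint gives π = (0.3529, 0.2186, 0.2429, 0.1857).
So the stationary probability of A is 0.2186.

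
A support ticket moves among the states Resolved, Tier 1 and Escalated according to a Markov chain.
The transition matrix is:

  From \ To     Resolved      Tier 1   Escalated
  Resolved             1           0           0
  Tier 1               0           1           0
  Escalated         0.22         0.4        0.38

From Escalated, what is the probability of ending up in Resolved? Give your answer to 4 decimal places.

Let h(s) be the probability of absorption at Resolved starting from transient state s. Then h(Resolved) = 1 and h(Tier 1) = 0. By first-step analysis:
h(Escalated) = 0.22·1 + 0.4·0 + 0.38·h(Escalated)
Solving: h(Escalated) = 0.3548.
Starting from Escalated, the probability is 0.3548.

0.3548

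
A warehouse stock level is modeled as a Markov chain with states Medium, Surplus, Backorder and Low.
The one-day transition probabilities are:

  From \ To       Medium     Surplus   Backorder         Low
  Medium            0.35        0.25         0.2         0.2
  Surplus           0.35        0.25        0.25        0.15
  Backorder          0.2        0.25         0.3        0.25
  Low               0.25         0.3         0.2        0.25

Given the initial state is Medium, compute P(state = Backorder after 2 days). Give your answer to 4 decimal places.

0.2325

Propagate the distribution vector 2 days from Medium.
After 0 days: (1.0000, 0.0000, 0.0000, 0.0000)
After 1 day: (0.3500, 0.2500, 0.2000, 0.2000)
After 2 days: (0.3000, 0.2600, 0.2325, 0.2075)
P(in Backorder after 2 days) = 0.2325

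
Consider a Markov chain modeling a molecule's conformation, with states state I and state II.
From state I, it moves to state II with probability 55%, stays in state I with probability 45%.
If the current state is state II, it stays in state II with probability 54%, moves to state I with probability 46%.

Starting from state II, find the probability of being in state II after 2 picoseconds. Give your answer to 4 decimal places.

0.5446

Sum over the intermediate state after 1 picosecond:
P = P(state II→state I)·P(state I→state II) + P(state II→state II)·P(state II→state II)
  = 0.46×0.55 + 0.54×0.54
  = 0.2530 + 0.2916 = 0.5446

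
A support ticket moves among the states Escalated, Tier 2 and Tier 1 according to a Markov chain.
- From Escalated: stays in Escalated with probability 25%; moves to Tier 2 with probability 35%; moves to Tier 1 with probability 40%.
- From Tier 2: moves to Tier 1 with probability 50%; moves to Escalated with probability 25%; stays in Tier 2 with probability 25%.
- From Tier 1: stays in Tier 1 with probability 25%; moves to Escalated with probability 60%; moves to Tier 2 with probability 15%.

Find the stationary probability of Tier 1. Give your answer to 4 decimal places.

Let the stationary distribution be π with π = πP and π_1 + π_2 + π_3 = 1.
π_1 = 0.25·π_1 + 0.25·π_2 + 0.6·π_3
π_2 = 0.35·π_1 + 0.25·π_2 + 0.15·π_3
Solving with the normalization constraint gives π = (0.3794, 0.2510, 0.3696).
So the stationary probability of Tier 1 is 0.3696.

0.3696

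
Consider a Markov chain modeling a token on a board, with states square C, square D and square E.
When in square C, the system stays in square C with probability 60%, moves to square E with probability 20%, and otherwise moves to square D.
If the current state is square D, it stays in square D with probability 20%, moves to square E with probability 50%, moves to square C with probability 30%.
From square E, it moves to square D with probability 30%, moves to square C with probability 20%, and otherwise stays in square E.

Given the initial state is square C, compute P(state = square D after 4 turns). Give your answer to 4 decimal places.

Propagate the distribution vector 4 turns from square C.
After 0 turns: (1.0000, 0.0000, 0.0000)
After 1 turn: (0.6000, 0.2000, 0.2000)
After 2 turns: (0.4600, 0.2200, 0.3200)
After 3 turns: (0.4060, 0.2320, 0.3620)
After 4 turns: (0.3856, 0.2362, 0.3782)
P(in square D after 4 turns) = 0.2362

0.2362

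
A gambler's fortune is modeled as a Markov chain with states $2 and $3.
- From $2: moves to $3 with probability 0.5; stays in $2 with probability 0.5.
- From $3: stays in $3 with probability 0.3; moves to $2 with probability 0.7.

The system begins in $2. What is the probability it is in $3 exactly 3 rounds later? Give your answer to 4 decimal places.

0.4200

Propagate the distribution vector 3 rounds from $2.
After 0 rounds: (1.0000, 0.0000)
After 1 round: (0.5000, 0.5000)
After 2 rounds: (0.6000, 0.4000)
After 3 rounds: (0.5800, 0.4200)
P(in $3 after 3 rounds) = 0.4200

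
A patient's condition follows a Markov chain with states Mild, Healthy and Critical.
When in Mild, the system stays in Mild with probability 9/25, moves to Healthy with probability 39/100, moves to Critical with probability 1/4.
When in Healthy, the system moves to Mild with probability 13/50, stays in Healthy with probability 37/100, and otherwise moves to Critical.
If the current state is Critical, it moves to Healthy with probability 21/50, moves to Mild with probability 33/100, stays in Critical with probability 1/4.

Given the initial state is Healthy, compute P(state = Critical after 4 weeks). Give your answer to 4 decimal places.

0.2969

Propagate the distribution vector 4 weeks from Healthy.
After 0 weeks: (0.0000, 1.0000, 0.0000)
After 1 week: (0.2600, 0.3700, 0.3700)
After 2 weeks: (0.3119, 0.3937, 0.2944)
After 3 weeks: (0.3118, 0.3910, 0.2972)
After 4 weeks: (0.3120, 0.3911, 0.2969)
P(in Critical after 4 weeks) = 0.2969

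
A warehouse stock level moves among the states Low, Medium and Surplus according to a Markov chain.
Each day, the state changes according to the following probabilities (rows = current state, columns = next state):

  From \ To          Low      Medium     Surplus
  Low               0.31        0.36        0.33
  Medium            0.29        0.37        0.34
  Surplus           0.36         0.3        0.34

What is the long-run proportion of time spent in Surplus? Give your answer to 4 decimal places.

Let the stationary distribution be π with π = πP and π_1 + π_2 + π_3 = 1.
π_1 = 0.31·π_1 + 0.29·π_2 + 0.36·π_3
π_2 = 0.36·π_1 + 0.37·π_2 + 0.3·π_3
Solving with the normalization constraint gives π = (0.3200, 0.3432, 0.3368).
So the stationary probability of Surplus is 0.3368.

0.3368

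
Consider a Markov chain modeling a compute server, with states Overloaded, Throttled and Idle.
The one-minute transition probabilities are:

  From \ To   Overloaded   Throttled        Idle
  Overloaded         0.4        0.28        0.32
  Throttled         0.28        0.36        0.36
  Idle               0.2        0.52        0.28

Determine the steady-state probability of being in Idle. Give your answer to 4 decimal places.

Let the stationary distribution be π with π = πP and π_1 + π_2 + π_3 = 1.
π_1 = 0.4·π_1 + 0.28·π_2 + 0.2·π_3
π_2 = 0.28·π_1 + 0.36·π_2 + 0.52·π_3
Solving with the normalization constraint gives π = (0.2889, 0.3885, 0.3226).
So the stationary probability of Idle is 0.3226.

0.3226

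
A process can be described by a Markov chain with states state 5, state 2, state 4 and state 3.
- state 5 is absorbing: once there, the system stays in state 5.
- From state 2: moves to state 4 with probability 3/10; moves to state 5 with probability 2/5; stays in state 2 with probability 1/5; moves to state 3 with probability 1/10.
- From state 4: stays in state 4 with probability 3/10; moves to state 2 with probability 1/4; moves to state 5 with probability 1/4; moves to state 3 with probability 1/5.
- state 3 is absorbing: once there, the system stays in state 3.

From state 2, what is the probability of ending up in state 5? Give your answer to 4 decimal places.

0.7320

Let h(s) be the probability of absorption at state 5 starting from transient state s. Then h(state 5) = 1 and h(state 3) = 0. By first-step analysis:
h(state 2) = 0.4·1 + 0.2·h(state 2) + 0.3·h(state 4) + 0.1·0
h(state 4) = 0.25·1 + 0.25·h(state 2) + 0.3·h(state 4) + 0.2·0
Solving: h(state 2) = 0.7320, h(state 4) = 0.6186.
Starting from state 2, the probability is 0.7320.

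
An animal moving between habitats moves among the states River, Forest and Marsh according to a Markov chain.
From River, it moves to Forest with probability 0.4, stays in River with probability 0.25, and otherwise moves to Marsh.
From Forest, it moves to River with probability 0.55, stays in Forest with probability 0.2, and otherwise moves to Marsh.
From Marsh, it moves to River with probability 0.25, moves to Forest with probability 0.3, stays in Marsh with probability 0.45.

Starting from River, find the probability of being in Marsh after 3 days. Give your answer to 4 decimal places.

0.3560

Propagate the distribution vector 3 days from River.
After 0 days: (1.0000, 0.0000, 0.0000)
After 1 day: (0.2500, 0.4000, 0.3500)
After 2 days: (0.3700, 0.2850, 0.3450)
After 3 days: (0.3355, 0.3085, 0.3560)
P(in Marsh after 3 days) = 0.3560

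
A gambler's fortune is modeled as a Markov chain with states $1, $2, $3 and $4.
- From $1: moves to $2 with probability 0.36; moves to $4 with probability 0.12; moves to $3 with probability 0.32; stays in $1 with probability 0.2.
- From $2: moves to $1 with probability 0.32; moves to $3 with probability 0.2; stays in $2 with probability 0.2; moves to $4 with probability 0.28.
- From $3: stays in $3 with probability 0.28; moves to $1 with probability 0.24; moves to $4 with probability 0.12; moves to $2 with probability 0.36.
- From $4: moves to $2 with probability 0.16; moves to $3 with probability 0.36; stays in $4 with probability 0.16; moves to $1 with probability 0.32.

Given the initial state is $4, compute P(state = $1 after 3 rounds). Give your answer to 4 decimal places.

Propagate the distribution vector 3 rounds from $4.
After 0 rounds: (0.0000, 0.0000, 0.0000, 1.0000)
After 1 round: (0.3200, 0.1600, 0.3600, 0.1600)
After 2 rounds: (0.2528, 0.3024, 0.2928, 0.1520)
After 3 rounds: (0.2662, 0.2812, 0.2781, 0.1745)
P(in $1 after 3 rounds) = 0.2662

0.2662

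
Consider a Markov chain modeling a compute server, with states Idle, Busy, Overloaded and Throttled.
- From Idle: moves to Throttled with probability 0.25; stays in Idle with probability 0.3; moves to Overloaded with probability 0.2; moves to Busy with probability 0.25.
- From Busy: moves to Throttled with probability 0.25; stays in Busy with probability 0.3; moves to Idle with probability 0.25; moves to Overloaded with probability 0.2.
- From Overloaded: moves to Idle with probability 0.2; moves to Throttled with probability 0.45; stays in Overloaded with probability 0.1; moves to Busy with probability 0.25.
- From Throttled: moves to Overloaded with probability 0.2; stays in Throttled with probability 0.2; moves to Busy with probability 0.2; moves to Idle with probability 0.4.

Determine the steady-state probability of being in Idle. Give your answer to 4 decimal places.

0.2967

Let the stationary distribution be π with π = πP and π_1 + π_2 + π_3 + π_4 = 1.
π_1 = 0.3·π_1 + 0.25·π_2 + 0.2·π_3 + 0.4·π_4
π_2 = 0.25·π_1 + 0.3·π_2 + 0.25·π_3 + 0.2·π_4
π_3 = 0.2·π_1 + 0.2·π_2 + 0.1·π_3 + 0.2·π_4
Solving with the normalization constraint gives π = (0.2967, 0.2488, 0.1818, 0.2727).
So the stationary probability of Idle is 0.2967.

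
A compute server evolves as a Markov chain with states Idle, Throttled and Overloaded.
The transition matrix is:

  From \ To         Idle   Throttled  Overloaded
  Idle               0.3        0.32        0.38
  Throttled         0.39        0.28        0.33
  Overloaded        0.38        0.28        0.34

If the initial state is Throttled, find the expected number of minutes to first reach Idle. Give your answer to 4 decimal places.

2.5862

Let t(s) be the expected number of minutes to first reach Idle from state s, with t(Idle) = 0. Conditioning on the first minute:
t(Throttled) = 1 + 0.28·t(Throttled) + 0.33·t(Overloaded)
t(Overloaded) = 1 + 0.28·t(Throttled) + 0.34·t(Overloaded)
Solving: t(Throttled) = 2.5862, t(Overloaded) = 2.6123.
Expected minutes from Throttled to Idle: 2.5862.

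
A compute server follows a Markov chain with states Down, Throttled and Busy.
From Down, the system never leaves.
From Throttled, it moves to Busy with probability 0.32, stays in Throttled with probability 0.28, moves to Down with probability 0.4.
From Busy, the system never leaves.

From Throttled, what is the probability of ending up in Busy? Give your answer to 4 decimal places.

Let h(s) be the probability of absorption at Busy starting from transient state s. Then h(Busy) = 1 and h(Down) = 0. By first-step analysis:
h(Throttled) = 0.4·0 + 0.28·h(Throttled) + 0.32·1
Solving: h(Throttled) = 0.4444.
Starting from Throttled, the probability is 0.4444.

0.4444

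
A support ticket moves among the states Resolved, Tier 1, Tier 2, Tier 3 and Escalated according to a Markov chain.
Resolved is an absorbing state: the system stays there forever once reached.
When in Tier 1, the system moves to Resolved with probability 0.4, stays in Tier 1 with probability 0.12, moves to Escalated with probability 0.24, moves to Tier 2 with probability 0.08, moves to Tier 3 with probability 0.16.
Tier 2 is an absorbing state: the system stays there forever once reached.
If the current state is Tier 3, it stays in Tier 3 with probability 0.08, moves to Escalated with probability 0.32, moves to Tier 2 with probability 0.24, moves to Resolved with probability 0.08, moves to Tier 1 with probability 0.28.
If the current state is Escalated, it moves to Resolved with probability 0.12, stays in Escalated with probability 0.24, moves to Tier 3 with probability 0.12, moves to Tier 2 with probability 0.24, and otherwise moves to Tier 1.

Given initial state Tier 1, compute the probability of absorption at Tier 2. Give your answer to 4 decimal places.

Let h(s) be the probability of absorption at Tier 2 starting from transient state s. Then h(Tier 2) = 1 and h(Resolved) = 0. By first-step analysis:
h(Tier 1) = 0.4·0 + 0.12·h(Tier 1) + 0.08·1 + 0.16·h(Tier 3) + 0.24·h(Escalated)
h(Tier 3) = 0.08·0 + 0.28·h(Tier 1) + 0.24·1 + 0.08·h(Tier 3) + 0.32·h(Escalated)
h(Escalated) = 0.12·0 + 0.28·h(Tier 1) + 0.24·1 + 0.12·h(Tier 3) + 0.24·h(Escalated)
Solving: h(Tier 1) = 0.3330, h(Tier 3) = 0.5446, h(Escalated) = 0.5245.
Starting from Tier 1, the probability is 0.3330.

0.3330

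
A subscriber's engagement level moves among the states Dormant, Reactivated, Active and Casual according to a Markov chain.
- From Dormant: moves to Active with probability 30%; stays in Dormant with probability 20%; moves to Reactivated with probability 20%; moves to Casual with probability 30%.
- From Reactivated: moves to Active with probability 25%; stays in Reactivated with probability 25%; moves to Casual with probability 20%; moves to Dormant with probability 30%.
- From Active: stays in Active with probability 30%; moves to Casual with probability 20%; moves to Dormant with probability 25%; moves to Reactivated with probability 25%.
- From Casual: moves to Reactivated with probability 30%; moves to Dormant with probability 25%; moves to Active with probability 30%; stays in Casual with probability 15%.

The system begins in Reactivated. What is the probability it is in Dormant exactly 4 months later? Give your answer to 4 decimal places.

0.2499

Propagate the distribution vector 4 months from Reactivated.
After 0 months: (0.0000, 1.0000, 0.0000, 0.0000)
After 1 month: (0.3000, 0.2500, 0.2500, 0.2000)
After 2 months: (0.2475, 0.2450, 0.2875, 0.2200)
After 3 months: (0.2499, 0.2486, 0.2878, 0.2138)
After 4 months: (0.2499, 0.2482, 0.2876, 0.2143)
P(in Dormant after 4 months) = 0.2499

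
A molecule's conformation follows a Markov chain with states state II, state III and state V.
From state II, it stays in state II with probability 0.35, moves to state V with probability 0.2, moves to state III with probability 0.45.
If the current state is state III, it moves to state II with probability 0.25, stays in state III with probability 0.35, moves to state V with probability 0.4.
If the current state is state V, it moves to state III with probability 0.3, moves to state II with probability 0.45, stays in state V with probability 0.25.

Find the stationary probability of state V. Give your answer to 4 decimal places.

0.2884

Let the stationary distribution be π with π = πP and π_1 + π_2 + π_3 = 1.
π_1 = 0.35·π_1 + 0.25·π_2 + 0.45·π_3
π_2 = 0.45·π_1 + 0.35·π_2 + 0.3·π_3
Solving with the normalization constraint gives π = (0.3419, 0.3698, 0.2884).
So the stationary probability of state V is 0.2884.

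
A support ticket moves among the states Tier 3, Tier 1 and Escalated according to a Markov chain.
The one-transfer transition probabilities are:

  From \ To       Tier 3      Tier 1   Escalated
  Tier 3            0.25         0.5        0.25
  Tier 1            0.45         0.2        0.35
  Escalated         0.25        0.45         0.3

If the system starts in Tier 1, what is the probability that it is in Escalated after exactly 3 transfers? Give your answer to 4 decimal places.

0.3066

Propagate the distribution vector 3 transfers from Tier 1.
After 0 transfers: (0.0000, 1.0000, 0.0000)
After 1 transfer: (0.4500, 0.2000, 0.3500)
After 2 transfers: (0.2900, 0.4225, 0.2875)
After 3 transfers: (0.3345, 0.3589, 0.3066)
P(in Escalated after 3 transfers) = 0.3066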